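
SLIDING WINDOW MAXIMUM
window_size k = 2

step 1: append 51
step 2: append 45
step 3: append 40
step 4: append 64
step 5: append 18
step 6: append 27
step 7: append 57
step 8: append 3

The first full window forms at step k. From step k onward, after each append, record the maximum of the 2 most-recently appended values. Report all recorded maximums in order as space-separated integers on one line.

step 1: append 51 -> window=[51] (not full yet)
step 2: append 45 -> window=[51, 45] -> max=51
step 3: append 40 -> window=[45, 40] -> max=45
step 4: append 64 -> window=[40, 64] -> max=64
step 5: append 18 -> window=[64, 18] -> max=64
step 6: append 27 -> window=[18, 27] -> max=27
step 7: append 57 -> window=[27, 57] -> max=57
step 8: append 3 -> window=[57, 3] -> max=57

Answer: 51 45 64 64 27 57 57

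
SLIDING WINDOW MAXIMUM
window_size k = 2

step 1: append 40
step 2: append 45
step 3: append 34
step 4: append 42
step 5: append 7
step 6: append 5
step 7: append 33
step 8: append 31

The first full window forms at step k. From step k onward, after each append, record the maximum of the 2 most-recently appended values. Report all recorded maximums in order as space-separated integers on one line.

Answer: 45 45 42 42 7 33 33

Derivation:
step 1: append 40 -> window=[40] (not full yet)
step 2: append 45 -> window=[40, 45] -> max=45
step 3: append 34 -> window=[45, 34] -> max=45
step 4: append 42 -> window=[34, 42] -> max=42
step 5: append 7 -> window=[42, 7] -> max=42
step 6: append 5 -> window=[7, 5] -> max=7
step 7: append 33 -> window=[5, 33] -> max=33
step 8: append 31 -> window=[33, 31] -> max=33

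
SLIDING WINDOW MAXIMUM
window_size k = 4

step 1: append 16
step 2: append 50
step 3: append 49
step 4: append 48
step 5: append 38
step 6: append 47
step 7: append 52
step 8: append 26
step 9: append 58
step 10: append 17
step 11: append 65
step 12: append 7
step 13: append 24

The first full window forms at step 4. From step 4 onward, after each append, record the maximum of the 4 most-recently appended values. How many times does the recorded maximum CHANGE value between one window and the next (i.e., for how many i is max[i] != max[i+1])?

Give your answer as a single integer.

step 1: append 16 -> window=[16] (not full yet)
step 2: append 50 -> window=[16, 50] (not full yet)
step 3: append 49 -> window=[16, 50, 49] (not full yet)
step 4: append 48 -> window=[16, 50, 49, 48] -> max=50
step 5: append 38 -> window=[50, 49, 48, 38] -> max=50
step 6: append 47 -> window=[49, 48, 38, 47] -> max=49
step 7: append 52 -> window=[48, 38, 47, 52] -> max=52
step 8: append 26 -> window=[38, 47, 52, 26] -> max=52
step 9: append 58 -> window=[47, 52, 26, 58] -> max=58
step 10: append 17 -> window=[52, 26, 58, 17] -> max=58
step 11: append 65 -> window=[26, 58, 17, 65] -> max=65
step 12: append 7 -> window=[58, 17, 65, 7] -> max=65
step 13: append 24 -> window=[17, 65, 7, 24] -> max=65
Recorded maximums: 50 50 49 52 52 58 58 65 65 65
Changes between consecutive maximums: 4

Answer: 4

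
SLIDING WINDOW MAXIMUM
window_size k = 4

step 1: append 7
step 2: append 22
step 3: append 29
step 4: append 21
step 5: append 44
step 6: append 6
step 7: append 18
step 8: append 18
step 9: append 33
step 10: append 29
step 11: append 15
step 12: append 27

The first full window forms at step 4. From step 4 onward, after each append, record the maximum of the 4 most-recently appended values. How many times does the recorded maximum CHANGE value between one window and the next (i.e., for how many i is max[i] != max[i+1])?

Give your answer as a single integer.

Answer: 2

Derivation:
step 1: append 7 -> window=[7] (not full yet)
step 2: append 22 -> window=[7, 22] (not full yet)
step 3: append 29 -> window=[7, 22, 29] (not full yet)
step 4: append 21 -> window=[7, 22, 29, 21] -> max=29
step 5: append 44 -> window=[22, 29, 21, 44] -> max=44
step 6: append 6 -> window=[29, 21, 44, 6] -> max=44
step 7: append 18 -> window=[21, 44, 6, 18] -> max=44
step 8: append 18 -> window=[44, 6, 18, 18] -> max=44
step 9: append 33 -> window=[6, 18, 18, 33] -> max=33
step 10: append 29 -> window=[18, 18, 33, 29] -> max=33
step 11: append 15 -> window=[18, 33, 29, 15] -> max=33
step 12: append 27 -> window=[33, 29, 15, 27] -> max=33
Recorded maximums: 29 44 44 44 44 33 33 33 33
Changes between consecutive maximums: 2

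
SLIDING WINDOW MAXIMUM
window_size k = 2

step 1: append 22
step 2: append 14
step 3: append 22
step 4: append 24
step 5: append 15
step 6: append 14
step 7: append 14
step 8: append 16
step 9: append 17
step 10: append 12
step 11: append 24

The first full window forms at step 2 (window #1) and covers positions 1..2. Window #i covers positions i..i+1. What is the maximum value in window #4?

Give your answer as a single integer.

Answer: 24

Derivation:
step 1: append 22 -> window=[22] (not full yet)
step 2: append 14 -> window=[22, 14] -> max=22
step 3: append 22 -> window=[14, 22] -> max=22
step 4: append 24 -> window=[22, 24] -> max=24
step 5: append 15 -> window=[24, 15] -> max=24
Window #4 max = 24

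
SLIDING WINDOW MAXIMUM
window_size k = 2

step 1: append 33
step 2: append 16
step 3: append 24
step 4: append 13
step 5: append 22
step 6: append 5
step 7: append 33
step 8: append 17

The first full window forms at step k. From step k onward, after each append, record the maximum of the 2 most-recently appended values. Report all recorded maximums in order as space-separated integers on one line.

step 1: append 33 -> window=[33] (not full yet)
step 2: append 16 -> window=[33, 16] -> max=33
step 3: append 24 -> window=[16, 24] -> max=24
step 4: append 13 -> window=[24, 13] -> max=24
step 5: append 22 -> window=[13, 22] -> max=22
step 6: append 5 -> window=[22, 5] -> max=22
step 7: append 33 -> window=[5, 33] -> max=33
step 8: append 17 -> window=[33, 17] -> max=33

Answer: 33 24 24 22 22 33 33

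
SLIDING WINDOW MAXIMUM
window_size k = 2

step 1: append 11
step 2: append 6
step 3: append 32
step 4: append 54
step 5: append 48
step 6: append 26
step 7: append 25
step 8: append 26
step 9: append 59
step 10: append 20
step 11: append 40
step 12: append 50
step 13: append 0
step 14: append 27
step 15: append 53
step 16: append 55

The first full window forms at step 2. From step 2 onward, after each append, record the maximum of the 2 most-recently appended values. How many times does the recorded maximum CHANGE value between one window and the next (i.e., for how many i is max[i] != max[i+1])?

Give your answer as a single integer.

step 1: append 11 -> window=[11] (not full yet)
step 2: append 6 -> window=[11, 6] -> max=11
step 3: append 32 -> window=[6, 32] -> max=32
step 4: append 54 -> window=[32, 54] -> max=54
step 5: append 48 -> window=[54, 48] -> max=54
step 6: append 26 -> window=[48, 26] -> max=48
step 7: append 25 -> window=[26, 25] -> max=26
step 8: append 26 -> window=[25, 26] -> max=26
step 9: append 59 -> window=[26, 59] -> max=59
step 10: append 20 -> window=[59, 20] -> max=59
step 11: append 40 -> window=[20, 40] -> max=40
step 12: append 50 -> window=[40, 50] -> max=50
step 13: append 0 -> window=[50, 0] -> max=50
step 14: append 27 -> window=[0, 27] -> max=27
step 15: append 53 -> window=[27, 53] -> max=53
step 16: append 55 -> window=[53, 55] -> max=55
Recorded maximums: 11 32 54 54 48 26 26 59 59 40 50 50 27 53 55
Changes between consecutive maximums: 10

Answer: 10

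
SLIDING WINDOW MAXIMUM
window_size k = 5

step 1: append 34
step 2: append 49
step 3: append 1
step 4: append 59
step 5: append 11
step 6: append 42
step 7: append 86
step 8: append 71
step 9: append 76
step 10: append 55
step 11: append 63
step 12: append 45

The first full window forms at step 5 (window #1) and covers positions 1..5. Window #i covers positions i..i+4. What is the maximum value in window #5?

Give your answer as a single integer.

step 1: append 34 -> window=[34] (not full yet)
step 2: append 49 -> window=[34, 49] (not full yet)
step 3: append 1 -> window=[34, 49, 1] (not full yet)
step 4: append 59 -> window=[34, 49, 1, 59] (not full yet)
step 5: append 11 -> window=[34, 49, 1, 59, 11] -> max=59
step 6: append 42 -> window=[49, 1, 59, 11, 42] -> max=59
step 7: append 86 -> window=[1, 59, 11, 42, 86] -> max=86
step 8: append 71 -> window=[59, 11, 42, 86, 71] -> max=86
step 9: append 76 -> window=[11, 42, 86, 71, 76] -> max=86
Window #5 max = 86

Answer: 86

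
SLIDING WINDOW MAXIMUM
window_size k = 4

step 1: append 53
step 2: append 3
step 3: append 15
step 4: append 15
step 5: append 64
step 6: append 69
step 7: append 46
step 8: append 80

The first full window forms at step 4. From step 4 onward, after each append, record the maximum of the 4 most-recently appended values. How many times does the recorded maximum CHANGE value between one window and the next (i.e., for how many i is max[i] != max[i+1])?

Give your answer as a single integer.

step 1: append 53 -> window=[53] (not full yet)
step 2: append 3 -> window=[53, 3] (not full yet)
step 3: append 15 -> window=[53, 3, 15] (not full yet)
step 4: append 15 -> window=[53, 3, 15, 15] -> max=53
step 5: append 64 -> window=[3, 15, 15, 64] -> max=64
step 6: append 69 -> window=[15, 15, 64, 69] -> max=69
step 7: append 46 -> window=[15, 64, 69, 46] -> max=69
step 8: append 80 -> window=[64, 69, 46, 80] -> max=80
Recorded maximums: 53 64 69 69 80
Changes between consecutive maximums: 3

Answer: 3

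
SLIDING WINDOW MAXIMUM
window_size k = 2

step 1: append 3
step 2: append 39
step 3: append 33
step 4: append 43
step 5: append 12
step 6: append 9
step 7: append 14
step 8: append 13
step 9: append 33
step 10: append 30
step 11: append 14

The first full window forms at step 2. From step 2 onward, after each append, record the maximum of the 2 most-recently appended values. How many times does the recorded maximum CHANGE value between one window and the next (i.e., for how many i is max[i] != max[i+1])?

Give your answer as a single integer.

step 1: append 3 -> window=[3] (not full yet)
step 2: append 39 -> window=[3, 39] -> max=39
step 3: append 33 -> window=[39, 33] -> max=39
step 4: append 43 -> window=[33, 43] -> max=43
step 5: append 12 -> window=[43, 12] -> max=43
step 6: append 9 -> window=[12, 9] -> max=12
step 7: append 14 -> window=[9, 14] -> max=14
step 8: append 13 -> window=[14, 13] -> max=14
step 9: append 33 -> window=[13, 33] -> max=33
step 10: append 30 -> window=[33, 30] -> max=33
step 11: append 14 -> window=[30, 14] -> max=30
Recorded maximums: 39 39 43 43 12 14 14 33 33 30
Changes between consecutive maximums: 5

Answer: 5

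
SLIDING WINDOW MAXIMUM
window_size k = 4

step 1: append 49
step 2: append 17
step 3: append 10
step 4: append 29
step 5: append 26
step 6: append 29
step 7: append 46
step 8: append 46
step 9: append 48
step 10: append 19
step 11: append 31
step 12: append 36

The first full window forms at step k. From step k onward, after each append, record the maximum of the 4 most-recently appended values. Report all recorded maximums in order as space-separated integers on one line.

Answer: 49 29 29 46 46 48 48 48 48

Derivation:
step 1: append 49 -> window=[49] (not full yet)
step 2: append 17 -> window=[49, 17] (not full yet)
step 3: append 10 -> window=[49, 17, 10] (not full yet)
step 4: append 29 -> window=[49, 17, 10, 29] -> max=49
step 5: append 26 -> window=[17, 10, 29, 26] -> max=29
step 6: append 29 -> window=[10, 29, 26, 29] -> max=29
step 7: append 46 -> window=[29, 26, 29, 46] -> max=46
step 8: append 46 -> window=[26, 29, 46, 46] -> max=46
step 9: append 48 -> window=[29, 46, 46, 48] -> max=48
step 10: append 19 -> window=[46, 46, 48, 19] -> max=48
step 11: append 31 -> window=[46, 48, 19, 31] -> max=48
step 12: append 36 -> window=[48, 19, 31, 36] -> max=48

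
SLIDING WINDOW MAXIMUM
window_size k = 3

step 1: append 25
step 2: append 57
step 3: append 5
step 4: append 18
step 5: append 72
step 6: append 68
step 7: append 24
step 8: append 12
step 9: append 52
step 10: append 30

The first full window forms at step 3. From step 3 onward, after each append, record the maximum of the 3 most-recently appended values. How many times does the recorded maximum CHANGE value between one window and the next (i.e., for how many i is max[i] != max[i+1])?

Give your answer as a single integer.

Answer: 3

Derivation:
step 1: append 25 -> window=[25] (not full yet)
step 2: append 57 -> window=[25, 57] (not full yet)
step 3: append 5 -> window=[25, 57, 5] -> max=57
step 4: append 18 -> window=[57, 5, 18] -> max=57
step 5: append 72 -> window=[5, 18, 72] -> max=72
step 6: append 68 -> window=[18, 72, 68] -> max=72
step 7: append 24 -> window=[72, 68, 24] -> max=72
step 8: append 12 -> window=[68, 24, 12] -> max=68
step 9: append 52 -> window=[24, 12, 52] -> max=52
step 10: append 30 -> window=[12, 52, 30] -> max=52
Recorded maximums: 57 57 72 72 72 68 52 52
Changes between consecutive maximums: 3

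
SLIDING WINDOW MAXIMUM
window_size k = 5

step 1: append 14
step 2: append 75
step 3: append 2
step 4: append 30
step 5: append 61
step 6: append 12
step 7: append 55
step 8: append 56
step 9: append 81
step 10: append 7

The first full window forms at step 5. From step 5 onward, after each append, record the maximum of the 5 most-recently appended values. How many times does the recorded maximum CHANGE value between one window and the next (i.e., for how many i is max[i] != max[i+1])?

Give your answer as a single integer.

Answer: 2

Derivation:
step 1: append 14 -> window=[14] (not full yet)
step 2: append 75 -> window=[14, 75] (not full yet)
step 3: append 2 -> window=[14, 75, 2] (not full yet)
step 4: append 30 -> window=[14, 75, 2, 30] (not full yet)
step 5: append 61 -> window=[14, 75, 2, 30, 61] -> max=75
step 6: append 12 -> window=[75, 2, 30, 61, 12] -> max=75
step 7: append 55 -> window=[2, 30, 61, 12, 55] -> max=61
step 8: append 56 -> window=[30, 61, 12, 55, 56] -> max=61
step 9: append 81 -> window=[61, 12, 55, 56, 81] -> max=81
step 10: append 7 -> window=[12, 55, 56, 81, 7] -> max=81
Recorded maximums: 75 75 61 61 81 81
Changes between consecutive maximums: 2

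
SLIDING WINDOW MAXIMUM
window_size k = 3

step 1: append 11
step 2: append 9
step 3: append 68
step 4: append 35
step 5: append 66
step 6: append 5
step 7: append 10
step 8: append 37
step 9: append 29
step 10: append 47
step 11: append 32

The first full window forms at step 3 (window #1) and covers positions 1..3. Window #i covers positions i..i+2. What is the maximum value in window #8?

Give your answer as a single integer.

Answer: 47

Derivation:
step 1: append 11 -> window=[11] (not full yet)
step 2: append 9 -> window=[11, 9] (not full yet)
step 3: append 68 -> window=[11, 9, 68] -> max=68
step 4: append 35 -> window=[9, 68, 35] -> max=68
step 5: append 66 -> window=[68, 35, 66] -> max=68
step 6: append 5 -> window=[35, 66, 5] -> max=66
step 7: append 10 -> window=[66, 5, 10] -> max=66
step 8: append 37 -> window=[5, 10, 37] -> max=37
step 9: append 29 -> window=[10, 37, 29] -> max=37
step 10: append 47 -> window=[37, 29, 47] -> max=47
Window #8 max = 47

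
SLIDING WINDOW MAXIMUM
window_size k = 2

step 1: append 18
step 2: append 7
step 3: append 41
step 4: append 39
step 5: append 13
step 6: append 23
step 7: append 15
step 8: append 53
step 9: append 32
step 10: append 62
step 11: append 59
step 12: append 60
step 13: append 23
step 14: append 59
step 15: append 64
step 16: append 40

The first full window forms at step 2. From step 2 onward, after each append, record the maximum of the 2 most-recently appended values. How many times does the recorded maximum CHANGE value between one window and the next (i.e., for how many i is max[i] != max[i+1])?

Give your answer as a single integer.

Answer: 8

Derivation:
step 1: append 18 -> window=[18] (not full yet)
step 2: append 7 -> window=[18, 7] -> max=18
step 3: append 41 -> window=[7, 41] -> max=41
step 4: append 39 -> window=[41, 39] -> max=41
step 5: append 13 -> window=[39, 13] -> max=39
step 6: append 23 -> window=[13, 23] -> max=23
step 7: append 15 -> window=[23, 15] -> max=23
step 8: append 53 -> window=[15, 53] -> max=53
step 9: append 32 -> window=[53, 32] -> max=53
step 10: append 62 -> window=[32, 62] -> max=62
step 11: append 59 -> window=[62, 59] -> max=62
step 12: append 60 -> window=[59, 60] -> max=60
step 13: append 23 -> window=[60, 23] -> max=60
step 14: append 59 -> window=[23, 59] -> max=59
step 15: append 64 -> window=[59, 64] -> max=64
step 16: append 40 -> window=[64, 40] -> max=64
Recorded maximums: 18 41 41 39 23 23 53 53 62 62 60 60 59 64 64
Changes between consecutive maximums: 8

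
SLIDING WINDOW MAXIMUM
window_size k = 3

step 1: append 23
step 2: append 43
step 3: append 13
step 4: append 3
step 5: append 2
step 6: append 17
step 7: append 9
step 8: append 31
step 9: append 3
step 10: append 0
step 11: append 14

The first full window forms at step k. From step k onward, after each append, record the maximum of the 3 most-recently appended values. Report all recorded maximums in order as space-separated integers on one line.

Answer: 43 43 13 17 17 31 31 31 14

Derivation:
step 1: append 23 -> window=[23] (not full yet)
step 2: append 43 -> window=[23, 43] (not full yet)
step 3: append 13 -> window=[23, 43, 13] -> max=43
step 4: append 3 -> window=[43, 13, 3] -> max=43
step 5: append 2 -> window=[13, 3, 2] -> max=13
step 6: append 17 -> window=[3, 2, 17] -> max=17
step 7: append 9 -> window=[2, 17, 9] -> max=17
step 8: append 31 -> window=[17, 9, 31] -> max=31
step 9: append 3 -> window=[9, 31, 3] -> max=31
step 10: append 0 -> window=[31, 3, 0] -> max=31
step 11: append 14 -> window=[3, 0, 14] -> max=14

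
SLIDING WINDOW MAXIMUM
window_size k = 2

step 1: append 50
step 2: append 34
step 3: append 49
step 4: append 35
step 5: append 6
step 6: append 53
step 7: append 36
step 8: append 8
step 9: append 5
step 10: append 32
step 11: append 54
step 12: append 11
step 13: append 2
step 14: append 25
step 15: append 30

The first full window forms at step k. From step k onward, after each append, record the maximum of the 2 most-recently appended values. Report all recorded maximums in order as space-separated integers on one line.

Answer: 50 49 49 35 53 53 36 8 32 54 54 11 25 30

Derivation:
step 1: append 50 -> window=[50] (not full yet)
step 2: append 34 -> window=[50, 34] -> max=50
step 3: append 49 -> window=[34, 49] -> max=49
step 4: append 35 -> window=[49, 35] -> max=49
step 5: append 6 -> window=[35, 6] -> max=35
step 6: append 53 -> window=[6, 53] -> max=53
step 7: append 36 -> window=[53, 36] -> max=53
step 8: append 8 -> window=[36, 8] -> max=36
step 9: append 5 -> window=[8, 5] -> max=8
step 10: append 32 -> window=[5, 32] -> max=32
step 11: append 54 -> window=[32, 54] -> max=54
step 12: append 11 -> window=[54, 11] -> max=54
step 13: append 2 -> window=[11, 2] -> max=11
step 14: append 25 -> window=[2, 25] -> max=25
step 15: append 30 -> window=[25, 30] -> max=30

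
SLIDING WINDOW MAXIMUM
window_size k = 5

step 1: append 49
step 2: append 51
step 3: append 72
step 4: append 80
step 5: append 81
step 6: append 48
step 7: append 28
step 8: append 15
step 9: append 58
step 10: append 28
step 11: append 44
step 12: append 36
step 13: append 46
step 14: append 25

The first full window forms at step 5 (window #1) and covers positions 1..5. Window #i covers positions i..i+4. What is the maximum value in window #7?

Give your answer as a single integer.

step 1: append 49 -> window=[49] (not full yet)
step 2: append 51 -> window=[49, 51] (not full yet)
step 3: append 72 -> window=[49, 51, 72] (not full yet)
step 4: append 80 -> window=[49, 51, 72, 80] (not full yet)
step 5: append 81 -> window=[49, 51, 72, 80, 81] -> max=81
step 6: append 48 -> window=[51, 72, 80, 81, 48] -> max=81
step 7: append 28 -> window=[72, 80, 81, 48, 28] -> max=81
step 8: append 15 -> window=[80, 81, 48, 28, 15] -> max=81
step 9: append 58 -> window=[81, 48, 28, 15, 58] -> max=81
step 10: append 28 -> window=[48, 28, 15, 58, 28] -> max=58
step 11: append 44 -> window=[28, 15, 58, 28, 44] -> max=58
Window #7 max = 58

Answer: 58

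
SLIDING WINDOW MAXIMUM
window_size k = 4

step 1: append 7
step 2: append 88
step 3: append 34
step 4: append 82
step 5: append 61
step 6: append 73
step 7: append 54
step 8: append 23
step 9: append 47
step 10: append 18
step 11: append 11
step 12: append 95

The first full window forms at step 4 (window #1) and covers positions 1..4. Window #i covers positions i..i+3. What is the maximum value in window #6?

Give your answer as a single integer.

Answer: 73

Derivation:
step 1: append 7 -> window=[7] (not full yet)
step 2: append 88 -> window=[7, 88] (not full yet)
step 3: append 34 -> window=[7, 88, 34] (not full yet)
step 4: append 82 -> window=[7, 88, 34, 82] -> max=88
step 5: append 61 -> window=[88, 34, 82, 61] -> max=88
step 6: append 73 -> window=[34, 82, 61, 73] -> max=82
step 7: append 54 -> window=[82, 61, 73, 54] -> max=82
step 8: append 23 -> window=[61, 73, 54, 23] -> max=73
step 9: append 47 -> window=[73, 54, 23, 47] -> max=73
Window #6 max = 73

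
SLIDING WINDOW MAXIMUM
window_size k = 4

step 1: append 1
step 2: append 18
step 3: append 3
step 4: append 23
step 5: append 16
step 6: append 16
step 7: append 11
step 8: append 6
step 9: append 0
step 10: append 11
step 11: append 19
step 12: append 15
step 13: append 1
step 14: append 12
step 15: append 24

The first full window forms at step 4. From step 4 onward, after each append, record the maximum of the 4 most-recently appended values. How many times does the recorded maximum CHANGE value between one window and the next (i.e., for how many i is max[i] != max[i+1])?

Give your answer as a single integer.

Answer: 4

Derivation:
step 1: append 1 -> window=[1] (not full yet)
step 2: append 18 -> window=[1, 18] (not full yet)
step 3: append 3 -> window=[1, 18, 3] (not full yet)
step 4: append 23 -> window=[1, 18, 3, 23] -> max=23
step 5: append 16 -> window=[18, 3, 23, 16] -> max=23
step 6: append 16 -> window=[3, 23, 16, 16] -> max=23
step 7: append 11 -> window=[23, 16, 16, 11] -> max=23
step 8: append 6 -> window=[16, 16, 11, 6] -> max=16
step 9: append 0 -> window=[16, 11, 6, 0] -> max=16
step 10: append 11 -> window=[11, 6, 0, 11] -> max=11
step 11: append 19 -> window=[6, 0, 11, 19] -> max=19
step 12: append 15 -> window=[0, 11, 19, 15] -> max=19
step 13: append 1 -> window=[11, 19, 15, 1] -> max=19
step 14: append 12 -> window=[19, 15, 1, 12] -> max=19
step 15: append 24 -> window=[15, 1, 12, 24] -> max=24
Recorded maximums: 23 23 23 23 16 16 11 19 19 19 19 24
Changes between consecutive maximums: 4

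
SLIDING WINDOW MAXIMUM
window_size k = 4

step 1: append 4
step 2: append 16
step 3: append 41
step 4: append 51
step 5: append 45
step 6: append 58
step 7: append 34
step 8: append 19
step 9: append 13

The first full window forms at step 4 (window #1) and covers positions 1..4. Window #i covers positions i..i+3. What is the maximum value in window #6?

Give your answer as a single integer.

step 1: append 4 -> window=[4] (not full yet)
step 2: append 16 -> window=[4, 16] (not full yet)
step 3: append 41 -> window=[4, 16, 41] (not full yet)
step 4: append 51 -> window=[4, 16, 41, 51] -> max=51
step 5: append 45 -> window=[16, 41, 51, 45] -> max=51
step 6: append 58 -> window=[41, 51, 45, 58] -> max=58
step 7: append 34 -> window=[51, 45, 58, 34] -> max=58
step 8: append 19 -> window=[45, 58, 34, 19] -> max=58
step 9: append 13 -> window=[58, 34, 19, 13] -> max=58
Window #6 max = 58

Answer: 58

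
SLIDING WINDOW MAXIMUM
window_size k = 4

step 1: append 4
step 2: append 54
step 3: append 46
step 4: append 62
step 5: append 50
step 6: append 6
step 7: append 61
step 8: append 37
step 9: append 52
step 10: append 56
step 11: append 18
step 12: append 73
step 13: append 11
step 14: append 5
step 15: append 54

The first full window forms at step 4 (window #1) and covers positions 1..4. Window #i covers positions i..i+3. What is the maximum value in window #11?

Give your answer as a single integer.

step 1: append 4 -> window=[4] (not full yet)
step 2: append 54 -> window=[4, 54] (not full yet)
step 3: append 46 -> window=[4, 54, 46] (not full yet)
step 4: append 62 -> window=[4, 54, 46, 62] -> max=62
step 5: append 50 -> window=[54, 46, 62, 50] -> max=62
step 6: append 6 -> window=[46, 62, 50, 6] -> max=62
step 7: append 61 -> window=[62, 50, 6, 61] -> max=62
step 8: append 37 -> window=[50, 6, 61, 37] -> max=61
step 9: append 52 -> window=[6, 61, 37, 52] -> max=61
step 10: append 56 -> window=[61, 37, 52, 56] -> max=61
step 11: append 18 -> window=[37, 52, 56, 18] -> max=56
step 12: append 73 -> window=[52, 56, 18, 73] -> max=73
step 13: append 11 -> window=[56, 18, 73, 11] -> max=73
step 14: append 5 -> window=[18, 73, 11, 5] -> max=73
Window #11 max = 73

Answer: 73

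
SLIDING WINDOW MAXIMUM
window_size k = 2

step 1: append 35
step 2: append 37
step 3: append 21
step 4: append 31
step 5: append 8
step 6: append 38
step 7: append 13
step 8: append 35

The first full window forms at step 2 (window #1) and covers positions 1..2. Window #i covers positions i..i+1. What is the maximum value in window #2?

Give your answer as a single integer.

step 1: append 35 -> window=[35] (not full yet)
step 2: append 37 -> window=[35, 37] -> max=37
step 3: append 21 -> window=[37, 21] -> max=37
Window #2 max = 37

Answer: 37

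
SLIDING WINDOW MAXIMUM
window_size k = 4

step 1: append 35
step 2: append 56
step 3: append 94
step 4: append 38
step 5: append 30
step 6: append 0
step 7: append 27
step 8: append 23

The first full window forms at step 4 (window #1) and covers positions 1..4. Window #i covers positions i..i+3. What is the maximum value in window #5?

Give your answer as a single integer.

step 1: append 35 -> window=[35] (not full yet)
step 2: append 56 -> window=[35, 56] (not full yet)
step 3: append 94 -> window=[35, 56, 94] (not full yet)
step 4: append 38 -> window=[35, 56, 94, 38] -> max=94
step 5: append 30 -> window=[56, 94, 38, 30] -> max=94
step 6: append 0 -> window=[94, 38, 30, 0] -> max=94
step 7: append 27 -> window=[38, 30, 0, 27] -> max=38
step 8: append 23 -> window=[30, 0, 27, 23] -> max=30
Window #5 max = 30

Answer: 30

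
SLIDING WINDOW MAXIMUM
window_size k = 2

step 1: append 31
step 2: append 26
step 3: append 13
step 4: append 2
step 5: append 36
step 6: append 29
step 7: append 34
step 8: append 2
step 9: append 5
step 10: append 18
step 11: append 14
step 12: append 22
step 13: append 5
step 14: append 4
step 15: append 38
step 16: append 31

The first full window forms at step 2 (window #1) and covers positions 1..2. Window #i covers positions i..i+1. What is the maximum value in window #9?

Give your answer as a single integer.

Answer: 18

Derivation:
step 1: append 31 -> window=[31] (not full yet)
step 2: append 26 -> window=[31, 26] -> max=31
step 3: append 13 -> window=[26, 13] -> max=26
step 4: append 2 -> window=[13, 2] -> max=13
step 5: append 36 -> window=[2, 36] -> max=36
step 6: append 29 -> window=[36, 29] -> max=36
step 7: append 34 -> window=[29, 34] -> max=34
step 8: append 2 -> window=[34, 2] -> max=34
step 9: append 5 -> window=[2, 5] -> max=5
step 10: append 18 -> window=[5, 18] -> max=18
Window #9 max = 18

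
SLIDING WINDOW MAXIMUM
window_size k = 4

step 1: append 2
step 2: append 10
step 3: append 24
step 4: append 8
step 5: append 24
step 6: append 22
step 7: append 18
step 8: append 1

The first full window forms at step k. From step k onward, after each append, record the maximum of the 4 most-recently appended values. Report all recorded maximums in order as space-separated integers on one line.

Answer: 24 24 24 24 24

Derivation:
step 1: append 2 -> window=[2] (not full yet)
step 2: append 10 -> window=[2, 10] (not full yet)
step 3: append 24 -> window=[2, 10, 24] (not full yet)
step 4: append 8 -> window=[2, 10, 24, 8] -> max=24
step 5: append 24 -> window=[10, 24, 8, 24] -> max=24
step 6: append 22 -> window=[24, 8, 24, 22] -> max=24
step 7: append 18 -> window=[8, 24, 22, 18] -> max=24
step 8: append 1 -> window=[24, 22, 18, 1] -> max=24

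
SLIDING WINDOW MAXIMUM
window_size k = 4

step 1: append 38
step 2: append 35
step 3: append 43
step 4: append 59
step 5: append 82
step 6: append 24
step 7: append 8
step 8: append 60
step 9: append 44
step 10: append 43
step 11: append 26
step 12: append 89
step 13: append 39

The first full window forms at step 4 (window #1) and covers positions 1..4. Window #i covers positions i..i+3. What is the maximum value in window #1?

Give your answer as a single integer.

step 1: append 38 -> window=[38] (not full yet)
step 2: append 35 -> window=[38, 35] (not full yet)
step 3: append 43 -> window=[38, 35, 43] (not full yet)
step 4: append 59 -> window=[38, 35, 43, 59] -> max=59
Window #1 max = 59

Answer: 59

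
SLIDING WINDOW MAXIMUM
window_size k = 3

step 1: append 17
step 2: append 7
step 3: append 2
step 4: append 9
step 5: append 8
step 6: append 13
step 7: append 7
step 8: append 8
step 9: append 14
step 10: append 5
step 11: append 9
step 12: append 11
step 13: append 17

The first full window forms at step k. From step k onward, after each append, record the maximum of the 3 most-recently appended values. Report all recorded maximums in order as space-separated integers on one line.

step 1: append 17 -> window=[17] (not full yet)
step 2: append 7 -> window=[17, 7] (not full yet)
step 3: append 2 -> window=[17, 7, 2] -> max=17
step 4: append 9 -> window=[7, 2, 9] -> max=9
step 5: append 8 -> window=[2, 9, 8] -> max=9
step 6: append 13 -> window=[9, 8, 13] -> max=13
step 7: append 7 -> window=[8, 13, 7] -> max=13
step 8: append 8 -> window=[13, 7, 8] -> max=13
step 9: append 14 -> window=[7, 8, 14] -> max=14
step 10: append 5 -> window=[8, 14, 5] -> max=14
step 11: append 9 -> window=[14, 5, 9] -> max=14
step 12: append 11 -> window=[5, 9, 11] -> max=11
step 13: append 17 -> window=[9, 11, 17] -> max=17

Answer: 17 9 9 13 13 13 14 14 14 11 17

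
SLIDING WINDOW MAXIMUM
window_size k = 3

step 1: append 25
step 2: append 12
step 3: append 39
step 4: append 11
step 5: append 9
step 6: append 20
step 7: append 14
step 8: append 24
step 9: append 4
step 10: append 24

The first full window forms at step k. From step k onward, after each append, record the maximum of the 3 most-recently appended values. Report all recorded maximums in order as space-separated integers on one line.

Answer: 39 39 39 20 20 24 24 24

Derivation:
step 1: append 25 -> window=[25] (not full yet)
step 2: append 12 -> window=[25, 12] (not full yet)
step 3: append 39 -> window=[25, 12, 39] -> max=39
step 4: append 11 -> window=[12, 39, 11] -> max=39
step 5: append 9 -> window=[39, 11, 9] -> max=39
step 6: append 20 -> window=[11, 9, 20] -> max=20
step 7: append 14 -> window=[9, 20, 14] -> max=20
step 8: append 24 -> window=[20, 14, 24] -> max=24
step 9: append 4 -> window=[14, 24, 4] -> max=24
step 10: append 24 -> window=[24, 4, 24] -> max=24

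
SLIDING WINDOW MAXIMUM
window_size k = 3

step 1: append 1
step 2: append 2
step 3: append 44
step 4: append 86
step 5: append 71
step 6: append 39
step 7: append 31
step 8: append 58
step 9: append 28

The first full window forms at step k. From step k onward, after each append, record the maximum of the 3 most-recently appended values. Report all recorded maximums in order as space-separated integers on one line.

Answer: 44 86 86 86 71 58 58

Derivation:
step 1: append 1 -> window=[1] (not full yet)
step 2: append 2 -> window=[1, 2] (not full yet)
step 3: append 44 -> window=[1, 2, 44] -> max=44
step 4: append 86 -> window=[2, 44, 86] -> max=86
step 5: append 71 -> window=[44, 86, 71] -> max=86
step 6: append 39 -> window=[86, 71, 39] -> max=86
step 7: append 31 -> window=[71, 39, 31] -> max=71
step 8: append 58 -> window=[39, 31, 58] -> max=58
step 9: append 28 -> window=[31, 58, 28] -> max=58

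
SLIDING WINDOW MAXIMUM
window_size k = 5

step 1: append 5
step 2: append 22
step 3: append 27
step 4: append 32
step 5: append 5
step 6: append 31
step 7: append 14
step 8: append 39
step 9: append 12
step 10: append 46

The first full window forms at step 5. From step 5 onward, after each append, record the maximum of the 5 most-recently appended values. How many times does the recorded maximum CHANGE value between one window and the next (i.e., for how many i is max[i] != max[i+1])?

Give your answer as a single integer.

step 1: append 5 -> window=[5] (not full yet)
step 2: append 22 -> window=[5, 22] (not full yet)
step 3: append 27 -> window=[5, 22, 27] (not full yet)
step 4: append 32 -> window=[5, 22, 27, 32] (not full yet)
step 5: append 5 -> window=[5, 22, 27, 32, 5] -> max=32
step 6: append 31 -> window=[22, 27, 32, 5, 31] -> max=32
step 7: append 14 -> window=[27, 32, 5, 31, 14] -> max=32
step 8: append 39 -> window=[32, 5, 31, 14, 39] -> max=39
step 9: append 12 -> window=[5, 31, 14, 39, 12] -> max=39
step 10: append 46 -> window=[31, 14, 39, 12, 46] -> max=46
Recorded maximums: 32 32 32 39 39 46
Changes between consecutive maximums: 2

Answer: 2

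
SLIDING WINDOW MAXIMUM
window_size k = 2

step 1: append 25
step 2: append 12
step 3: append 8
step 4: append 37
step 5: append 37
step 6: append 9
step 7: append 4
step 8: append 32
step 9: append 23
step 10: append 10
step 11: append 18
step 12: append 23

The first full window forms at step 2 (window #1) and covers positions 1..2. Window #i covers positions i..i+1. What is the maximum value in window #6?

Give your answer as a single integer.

Answer: 9

Derivation:
step 1: append 25 -> window=[25] (not full yet)
step 2: append 12 -> window=[25, 12] -> max=25
step 3: append 8 -> window=[12, 8] -> max=12
step 4: append 37 -> window=[8, 37] -> max=37
step 5: append 37 -> window=[37, 37] -> max=37
step 6: append 9 -> window=[37, 9] -> max=37
step 7: append 4 -> window=[9, 4] -> max=9
Window #6 max = 9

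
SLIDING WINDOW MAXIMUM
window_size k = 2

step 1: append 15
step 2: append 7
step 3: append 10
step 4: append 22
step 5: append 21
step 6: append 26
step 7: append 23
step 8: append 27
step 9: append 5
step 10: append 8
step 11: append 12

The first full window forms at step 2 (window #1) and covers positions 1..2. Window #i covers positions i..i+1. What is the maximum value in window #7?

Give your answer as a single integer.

step 1: append 15 -> window=[15] (not full yet)
step 2: append 7 -> window=[15, 7] -> max=15
step 3: append 10 -> window=[7, 10] -> max=10
step 4: append 22 -> window=[10, 22] -> max=22
step 5: append 21 -> window=[22, 21] -> max=22
step 6: append 26 -> window=[21, 26] -> max=26
step 7: append 23 -> window=[26, 23] -> max=26
step 8: append 27 -> window=[23, 27] -> max=27
Window #7 max = 27

Answer: 27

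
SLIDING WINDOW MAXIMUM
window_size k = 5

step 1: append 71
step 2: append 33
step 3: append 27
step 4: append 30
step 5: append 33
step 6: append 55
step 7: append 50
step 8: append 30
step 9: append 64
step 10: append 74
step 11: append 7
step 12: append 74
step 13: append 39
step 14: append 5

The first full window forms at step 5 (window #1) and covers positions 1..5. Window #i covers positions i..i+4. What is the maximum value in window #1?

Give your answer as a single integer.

step 1: append 71 -> window=[71] (not full yet)
step 2: append 33 -> window=[71, 33] (not full yet)
step 3: append 27 -> window=[71, 33, 27] (not full yet)
step 4: append 30 -> window=[71, 33, 27, 30] (not full yet)
step 5: append 33 -> window=[71, 33, 27, 30, 33] -> max=71
Window #1 max = 71

Answer: 71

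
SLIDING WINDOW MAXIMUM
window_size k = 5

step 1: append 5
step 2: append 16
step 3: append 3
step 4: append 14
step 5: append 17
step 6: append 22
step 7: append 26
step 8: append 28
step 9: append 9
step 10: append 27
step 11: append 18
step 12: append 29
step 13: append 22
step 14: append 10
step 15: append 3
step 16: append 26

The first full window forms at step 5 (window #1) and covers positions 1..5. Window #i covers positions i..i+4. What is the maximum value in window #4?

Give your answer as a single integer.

Answer: 28

Derivation:
step 1: append 5 -> window=[5] (not full yet)
step 2: append 16 -> window=[5, 16] (not full yet)
step 3: append 3 -> window=[5, 16, 3] (not full yet)
step 4: append 14 -> window=[5, 16, 3, 14] (not full yet)
step 5: append 17 -> window=[5, 16, 3, 14, 17] -> max=17
step 6: append 22 -> window=[16, 3, 14, 17, 22] -> max=22
step 7: append 26 -> window=[3, 14, 17, 22, 26] -> max=26
step 8: append 28 -> window=[14, 17, 22, 26, 28] -> max=28
Window #4 max = 28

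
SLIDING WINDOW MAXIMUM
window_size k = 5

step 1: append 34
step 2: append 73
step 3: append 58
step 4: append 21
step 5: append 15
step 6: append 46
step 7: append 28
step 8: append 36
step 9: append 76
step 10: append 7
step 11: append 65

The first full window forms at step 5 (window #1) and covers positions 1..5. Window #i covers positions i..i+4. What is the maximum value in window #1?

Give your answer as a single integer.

step 1: append 34 -> window=[34] (not full yet)
step 2: append 73 -> window=[34, 73] (not full yet)
step 3: append 58 -> window=[34, 73, 58] (not full yet)
step 4: append 21 -> window=[34, 73, 58, 21] (not full yet)
step 5: append 15 -> window=[34, 73, 58, 21, 15] -> max=73
Window #1 max = 73

Answer: 73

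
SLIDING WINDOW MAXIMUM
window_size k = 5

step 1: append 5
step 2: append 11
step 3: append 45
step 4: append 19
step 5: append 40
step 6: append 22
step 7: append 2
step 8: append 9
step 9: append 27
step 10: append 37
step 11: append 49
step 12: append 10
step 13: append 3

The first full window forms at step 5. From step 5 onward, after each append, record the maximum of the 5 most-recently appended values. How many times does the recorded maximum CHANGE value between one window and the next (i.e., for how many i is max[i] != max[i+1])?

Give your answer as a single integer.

Answer: 3

Derivation:
step 1: append 5 -> window=[5] (not full yet)
step 2: append 11 -> window=[5, 11] (not full yet)
step 3: append 45 -> window=[5, 11, 45] (not full yet)
step 4: append 19 -> window=[5, 11, 45, 19] (not full yet)
step 5: append 40 -> window=[5, 11, 45, 19, 40] -> max=45
step 6: append 22 -> window=[11, 45, 19, 40, 22] -> max=45
step 7: append 2 -> window=[45, 19, 40, 22, 2] -> max=45
step 8: append 9 -> window=[19, 40, 22, 2, 9] -> max=40
step 9: append 27 -> window=[40, 22, 2, 9, 27] -> max=40
step 10: append 37 -> window=[22, 2, 9, 27, 37] -> max=37
step 11: append 49 -> window=[2, 9, 27, 37, 49] -> max=49
step 12: append 10 -> window=[9, 27, 37, 49, 10] -> max=49
step 13: append 3 -> window=[27, 37, 49, 10, 3] -> max=49
Recorded maximums: 45 45 45 40 40 37 49 49 49
Changes between consecutive maximums: 3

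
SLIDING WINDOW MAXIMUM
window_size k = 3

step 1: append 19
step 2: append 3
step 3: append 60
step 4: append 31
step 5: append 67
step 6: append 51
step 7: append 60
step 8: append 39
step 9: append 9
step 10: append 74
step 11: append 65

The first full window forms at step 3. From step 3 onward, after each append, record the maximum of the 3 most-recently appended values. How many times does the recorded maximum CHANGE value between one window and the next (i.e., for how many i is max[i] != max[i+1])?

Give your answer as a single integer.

step 1: append 19 -> window=[19] (not full yet)
step 2: append 3 -> window=[19, 3] (not full yet)
step 3: append 60 -> window=[19, 3, 60] -> max=60
step 4: append 31 -> window=[3, 60, 31] -> max=60
step 5: append 67 -> window=[60, 31, 67] -> max=67
step 6: append 51 -> window=[31, 67, 51] -> max=67
step 7: append 60 -> window=[67, 51, 60] -> max=67
step 8: append 39 -> window=[51, 60, 39] -> max=60
step 9: append 9 -> window=[60, 39, 9] -> max=60
step 10: append 74 -> window=[39, 9, 74] -> max=74
step 11: append 65 -> window=[9, 74, 65] -> max=74
Recorded maximums: 60 60 67 67 67 60 60 74 74
Changes between consecutive maximums: 3

Answer: 3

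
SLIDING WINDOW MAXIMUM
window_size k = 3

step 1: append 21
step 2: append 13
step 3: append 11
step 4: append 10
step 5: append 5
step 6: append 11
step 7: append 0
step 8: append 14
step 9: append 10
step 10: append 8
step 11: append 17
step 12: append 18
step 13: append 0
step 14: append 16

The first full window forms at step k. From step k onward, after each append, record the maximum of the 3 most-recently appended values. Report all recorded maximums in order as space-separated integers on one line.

step 1: append 21 -> window=[21] (not full yet)
step 2: append 13 -> window=[21, 13] (not full yet)
step 3: append 11 -> window=[21, 13, 11] -> max=21
step 4: append 10 -> window=[13, 11, 10] -> max=13
step 5: append 5 -> window=[11, 10, 5] -> max=11
step 6: append 11 -> window=[10, 5, 11] -> max=11
step 7: append 0 -> window=[5, 11, 0] -> max=11
step 8: append 14 -> window=[11, 0, 14] -> max=14
step 9: append 10 -> window=[0, 14, 10] -> max=14
step 10: append 8 -> window=[14, 10, 8] -> max=14
step 11: append 17 -> window=[10, 8, 17] -> max=17
step 12: append 18 -> window=[8, 17, 18] -> max=18
step 13: append 0 -> window=[17, 18, 0] -> max=18
step 14: append 16 -> window=[18, 0, 16] -> max=18

Answer: 21 13 11 11 11 14 14 14 17 18 18 18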